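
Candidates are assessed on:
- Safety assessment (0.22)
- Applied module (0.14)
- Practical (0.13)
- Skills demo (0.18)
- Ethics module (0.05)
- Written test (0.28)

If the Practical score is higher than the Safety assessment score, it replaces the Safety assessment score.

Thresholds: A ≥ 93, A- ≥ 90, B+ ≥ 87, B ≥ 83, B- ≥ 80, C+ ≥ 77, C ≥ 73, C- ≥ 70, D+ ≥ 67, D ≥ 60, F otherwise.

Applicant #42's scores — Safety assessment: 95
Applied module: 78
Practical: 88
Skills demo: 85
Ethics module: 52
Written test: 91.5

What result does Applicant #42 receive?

B

Practical (88) ≤ Safety assessment (95), so Safety assessment stays at 95.
Weighted total:
  Safety assessment 95 × 0.22 = 20.9
  Applied module 78 × 0.14 = 10.92
  Practical 88 × 0.13 = 11.44
  Skills demo 85 × 0.18 = 15.3
  Ethics module 52 × 0.05 = 2.6
  Written test 91.5 × 0.28 = 25.62
Sum = 86.78
86.78 is ≥ 83 and < 87 → B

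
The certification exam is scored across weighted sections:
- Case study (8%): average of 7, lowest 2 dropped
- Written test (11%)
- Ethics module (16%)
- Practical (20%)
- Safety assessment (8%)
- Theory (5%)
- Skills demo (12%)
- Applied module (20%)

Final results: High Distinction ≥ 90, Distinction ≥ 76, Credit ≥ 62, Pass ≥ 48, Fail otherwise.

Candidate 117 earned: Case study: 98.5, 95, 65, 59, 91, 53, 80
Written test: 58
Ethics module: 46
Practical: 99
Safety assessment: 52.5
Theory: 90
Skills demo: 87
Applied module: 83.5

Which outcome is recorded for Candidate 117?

Distinction

Case study: drop 53, 59 → average of remaining 5 = 429.5/5 = 85.9
Weighted total:
  Case study 85.9 × 0.08 = 6.872
  Written test 58 × 0.11 = 6.38
  Ethics module 46 × 0.16 = 7.36
  Practical 99 × 0.2 = 19.8
  Safety assessment 52.5 × 0.08 = 4.2
  Theory 90 × 0.05 = 4.5
  Skills demo 87 × 0.12 = 10.44
  Applied module 83.5 × 0.2 = 16.7
Sum = 76.252
76.252 is ≥ 76 and < 90 → Distinction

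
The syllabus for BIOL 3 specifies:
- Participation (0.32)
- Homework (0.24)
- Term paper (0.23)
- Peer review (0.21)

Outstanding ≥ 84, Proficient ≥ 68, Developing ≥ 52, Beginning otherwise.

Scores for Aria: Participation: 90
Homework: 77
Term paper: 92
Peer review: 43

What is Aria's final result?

Proficient

Weighted total:
  Participation 90 × 0.32 = 28.8
  Homework 77 × 0.24 = 18.48
  Term paper 92 × 0.23 = 21.16
  Peer review 43 × 0.21 = 9.03
Sum = 77.47
77.47 is ≥ 68 and < 84 → Proficient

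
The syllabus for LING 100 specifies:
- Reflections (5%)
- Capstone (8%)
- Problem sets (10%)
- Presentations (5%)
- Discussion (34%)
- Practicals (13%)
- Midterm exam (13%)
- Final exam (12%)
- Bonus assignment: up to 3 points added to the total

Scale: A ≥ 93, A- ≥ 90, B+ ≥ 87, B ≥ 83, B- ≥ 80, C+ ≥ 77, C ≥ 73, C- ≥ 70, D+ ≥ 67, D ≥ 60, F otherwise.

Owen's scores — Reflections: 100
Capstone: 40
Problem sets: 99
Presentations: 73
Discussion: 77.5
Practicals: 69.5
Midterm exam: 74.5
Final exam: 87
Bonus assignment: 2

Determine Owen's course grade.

C+

Weighted total:
  Reflections 100 × 0.05 = 5
  Capstone 40 × 0.08 = 3.2
  Problem sets 99 × 0.1 = 9.9
  Presentations 73 × 0.05 = 3.65
  Discussion 77.5 × 0.34 = 26.35
  Practicals 69.5 × 0.13 = 9.035
  Midterm exam 74.5 × 0.13 = 9.685
  Final exam 87 × 0.12 = 10.44
Sum = 77.26
Bonus assignment: 77.26 + 2 = 79.26
79.26 is ≥ 77 and < 80 → C+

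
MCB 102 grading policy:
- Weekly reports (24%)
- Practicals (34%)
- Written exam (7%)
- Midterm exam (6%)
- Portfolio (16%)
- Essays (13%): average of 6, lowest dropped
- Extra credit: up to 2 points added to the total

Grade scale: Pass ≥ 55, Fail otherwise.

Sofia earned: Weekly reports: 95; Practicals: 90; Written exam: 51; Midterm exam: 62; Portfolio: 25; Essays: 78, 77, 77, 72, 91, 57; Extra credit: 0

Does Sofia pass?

Pass

Essays: drop 57 → average of remaining 5 = 395/5 = 79
Weighted total:
  Weekly reports 95 × 0.24 = 22.8
  Practicals 90 × 0.34 = 30.6
  Written exam 51 × 0.07 = 3.57
  Midterm exam 62 × 0.06 = 3.72
  Portfolio 25 × 0.16 = 4
  Essays 79 × 0.13 = 10.27
Sum = 74.96
Extra credit: 74.96 + 0 = 74.96
74.96 ≥ 55 → Pass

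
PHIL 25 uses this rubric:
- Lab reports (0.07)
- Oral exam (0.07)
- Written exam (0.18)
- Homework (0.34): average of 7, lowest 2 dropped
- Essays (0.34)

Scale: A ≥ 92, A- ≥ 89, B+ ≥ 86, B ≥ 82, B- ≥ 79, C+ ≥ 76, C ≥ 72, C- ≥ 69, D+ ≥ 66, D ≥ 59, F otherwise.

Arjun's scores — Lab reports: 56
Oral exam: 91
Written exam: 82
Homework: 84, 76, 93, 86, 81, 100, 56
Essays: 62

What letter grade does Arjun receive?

C+

Homework: drop 56, 76 → average of remaining 5 = 444/5 = 88.8
Weighted total:
  Lab reports 56 × 0.07 = 3.92
  Oral exam 91 × 0.07 = 6.37
  Written exam 82 × 0.18 = 14.76
  Homework 88.8 × 0.34 = 30.192
  Essays 62 × 0.34 = 21.08
Sum = 76.322
76.322 is ≥ 76 and < 79 → C+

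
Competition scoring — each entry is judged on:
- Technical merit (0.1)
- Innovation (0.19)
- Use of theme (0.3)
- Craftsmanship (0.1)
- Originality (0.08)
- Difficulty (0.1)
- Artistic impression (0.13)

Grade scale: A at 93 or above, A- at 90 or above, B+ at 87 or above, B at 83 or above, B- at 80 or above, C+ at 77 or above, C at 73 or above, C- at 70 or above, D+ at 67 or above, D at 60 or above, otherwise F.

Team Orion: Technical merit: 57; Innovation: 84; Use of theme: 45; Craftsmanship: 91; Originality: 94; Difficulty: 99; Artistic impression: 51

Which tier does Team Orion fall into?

D+

Weighted total:
  Technical merit 57 × 0.1 = 5.7
  Innovation 84 × 0.19 = 15.96
  Use of theme 45 × 0.3 = 13.5
  Craftsmanship 91 × 0.1 = 9.1
  Originality 94 × 0.08 = 7.52
  Difficulty 99 × 0.1 = 9.9
  Artistic impression 51 × 0.13 = 6.63
Sum = 68.31
68.31 is ≥ 67 and < 70 → D+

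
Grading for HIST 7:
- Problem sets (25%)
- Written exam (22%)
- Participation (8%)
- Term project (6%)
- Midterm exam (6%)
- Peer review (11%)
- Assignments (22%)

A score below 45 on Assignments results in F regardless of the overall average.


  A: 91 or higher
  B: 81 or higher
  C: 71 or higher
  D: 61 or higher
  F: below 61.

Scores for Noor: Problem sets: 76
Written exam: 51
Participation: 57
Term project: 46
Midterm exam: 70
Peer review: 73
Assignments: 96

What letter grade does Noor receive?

Assignments score 96 ≥ 45: minimum met.
Weighted total:
  Problem sets 76 × 0.25 = 19
  Written exam 51 × 0.22 = 11.22
  Participation 57 × 0.08 = 4.56
  Term project 46 × 0.06 = 2.76
  Midterm exam 70 × 0.06 = 4.2
  Peer review 73 × 0.11 = 8.03
  Assignments 96 × 0.22 = 21.12
Sum = 70.89
70.89 is ≥ 61 and < 71 → D

D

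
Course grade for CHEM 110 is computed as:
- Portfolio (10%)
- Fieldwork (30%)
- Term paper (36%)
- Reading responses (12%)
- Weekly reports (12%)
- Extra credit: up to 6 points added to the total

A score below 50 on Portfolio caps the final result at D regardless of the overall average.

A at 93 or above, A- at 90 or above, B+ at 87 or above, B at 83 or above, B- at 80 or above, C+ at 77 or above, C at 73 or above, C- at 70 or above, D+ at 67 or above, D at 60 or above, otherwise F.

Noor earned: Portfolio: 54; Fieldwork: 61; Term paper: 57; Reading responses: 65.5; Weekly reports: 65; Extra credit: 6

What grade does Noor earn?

Portfolio score 54 ≥ 50: minimum met.
Weighted total:
  Portfolio 54 × 0.1 = 5.4
  Fieldwork 61 × 0.3 = 18.3
  Term paper 57 × 0.36 = 20.52
  Reading responses 65.5 × 0.12 = 7.86
  Weekly reports 65 × 0.12 = 7.8
Sum = 59.88
Extra credit: 59.88 + 6 = 65.88
65.88 is ≥ 60 and < 67 → D

D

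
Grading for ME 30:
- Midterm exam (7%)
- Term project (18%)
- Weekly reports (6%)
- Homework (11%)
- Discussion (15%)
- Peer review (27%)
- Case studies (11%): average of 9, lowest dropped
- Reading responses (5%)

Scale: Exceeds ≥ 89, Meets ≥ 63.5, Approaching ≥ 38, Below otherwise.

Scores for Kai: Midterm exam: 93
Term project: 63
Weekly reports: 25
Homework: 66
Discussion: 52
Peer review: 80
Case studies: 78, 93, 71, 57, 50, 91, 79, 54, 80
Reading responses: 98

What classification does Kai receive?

Case studies: drop 50 → average of remaining 8 = 603/8 = 75.375
Weighted total:
  Midterm exam 93 × 0.07 = 6.51
  Term project 63 × 0.18 = 11.34
  Weekly reports 25 × 0.06 = 1.5
  Homework 66 × 0.11 = 7.26
  Discussion 52 × 0.15 = 7.8
  Peer review 80 × 0.27 = 21.6
  Case studies 75.375 × 0.11 = 8.29125
  Reading responses 98 × 0.05 = 4.9
Sum = 69.20125
69.20125 is ≥ 63.5 and < 89 → Meets

Meets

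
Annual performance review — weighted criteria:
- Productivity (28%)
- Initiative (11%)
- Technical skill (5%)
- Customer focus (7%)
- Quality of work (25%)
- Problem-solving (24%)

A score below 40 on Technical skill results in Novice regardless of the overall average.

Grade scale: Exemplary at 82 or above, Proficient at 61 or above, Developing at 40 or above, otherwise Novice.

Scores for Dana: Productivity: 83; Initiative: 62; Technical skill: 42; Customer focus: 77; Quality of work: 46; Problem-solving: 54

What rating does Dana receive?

Technical skill score 42 ≥ 40: minimum met.
Weighted total:
  Productivity 83 × 0.28 = 23.24
  Initiative 62 × 0.11 = 6.82
  Technical skill 42 × 0.05 = 2.1
  Customer focus 77 × 0.07 = 5.39
  Quality of work 46 × 0.25 = 11.5
  Problem-solving 54 × 0.24 = 12.96
Sum = 62.01
62.01 is ≥ 61 and < 82 → Proficient

Proficient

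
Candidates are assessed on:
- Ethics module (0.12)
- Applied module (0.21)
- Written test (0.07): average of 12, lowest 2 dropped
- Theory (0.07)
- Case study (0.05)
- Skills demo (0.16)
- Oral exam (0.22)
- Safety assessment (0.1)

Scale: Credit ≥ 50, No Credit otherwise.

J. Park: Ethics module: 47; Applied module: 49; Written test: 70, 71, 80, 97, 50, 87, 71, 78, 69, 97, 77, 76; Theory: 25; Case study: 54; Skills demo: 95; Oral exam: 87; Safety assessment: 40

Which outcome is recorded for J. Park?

Credit

Written test: drop 50, 69 → average of remaining 10 = 804/10 = 80.4
Weighted total:
  Ethics module 47 × 0.12 = 5.64
  Applied module 49 × 0.21 = 10.29
  Written test 80.4 × 0.07 = 5.628
  Theory 25 × 0.07 = 1.75
  Case study 54 × 0.05 = 2.7
  Skills demo 95 × 0.16 = 15.2
  Oral exam 87 × 0.22 = 19.14
  Safety assessment 40 × 0.1 = 4
Sum = 64.348
64.348 ≥ 50 → Credit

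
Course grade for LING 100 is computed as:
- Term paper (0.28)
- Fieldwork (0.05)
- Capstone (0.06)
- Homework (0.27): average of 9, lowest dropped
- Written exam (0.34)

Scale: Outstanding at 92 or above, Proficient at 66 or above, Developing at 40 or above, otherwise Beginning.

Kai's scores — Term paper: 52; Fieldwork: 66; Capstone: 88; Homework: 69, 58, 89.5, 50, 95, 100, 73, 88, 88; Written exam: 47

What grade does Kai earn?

Homework: drop 50 → average of remaining 8 = 660.5/8 = 82.5625
Weighted total:
  Term paper 52 × 0.28 = 14.56
  Fieldwork 66 × 0.05 = 3.3
  Capstone 88 × 0.06 = 5.28
  Homework 82.5625 × 0.27 = 22.291875
  Written exam 47 × 0.34 = 15.98
Sum = 61.411875
61.411875 is ≥ 40 and < 66 → Developing

Developing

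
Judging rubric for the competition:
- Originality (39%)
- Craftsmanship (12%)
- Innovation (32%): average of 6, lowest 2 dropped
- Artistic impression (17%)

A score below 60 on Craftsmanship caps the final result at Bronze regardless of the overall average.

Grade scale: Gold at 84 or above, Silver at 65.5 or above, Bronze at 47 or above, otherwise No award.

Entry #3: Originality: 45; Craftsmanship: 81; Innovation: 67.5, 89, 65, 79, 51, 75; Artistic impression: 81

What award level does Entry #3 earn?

Innovation: drop 51, 65 → average of remaining 4 = 310.5/4 = 77.625
Craftsmanship score 81 ≥ 60: minimum met.
Weighted total:
  Originality 45 × 0.39 = 17.55
  Craftsmanship 81 × 0.12 = 9.72
  Innovation 77.625 × 0.32 = 24.84
  Artistic impression 81 × 0.17 = 13.77
Sum = 65.88
65.88 is ≥ 65.5 and < 84 → Silver

Silver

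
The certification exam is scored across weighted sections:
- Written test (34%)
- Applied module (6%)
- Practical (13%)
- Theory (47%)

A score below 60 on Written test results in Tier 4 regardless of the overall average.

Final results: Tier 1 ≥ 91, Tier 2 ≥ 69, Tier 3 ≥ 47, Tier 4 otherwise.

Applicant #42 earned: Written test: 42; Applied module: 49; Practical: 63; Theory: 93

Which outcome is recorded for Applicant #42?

Written test score 42 < 60: minimum not met.
Weighted total:
  Written test 42 × 0.34 = 14.28
  Applied module 49 × 0.06 = 2.94
  Practical 63 × 0.13 = 8.19
  Theory 93 × 0.47 = 43.71
Sum = 69.12
Because the Written test minimum was not met, the result is Tier 4.

Tier 4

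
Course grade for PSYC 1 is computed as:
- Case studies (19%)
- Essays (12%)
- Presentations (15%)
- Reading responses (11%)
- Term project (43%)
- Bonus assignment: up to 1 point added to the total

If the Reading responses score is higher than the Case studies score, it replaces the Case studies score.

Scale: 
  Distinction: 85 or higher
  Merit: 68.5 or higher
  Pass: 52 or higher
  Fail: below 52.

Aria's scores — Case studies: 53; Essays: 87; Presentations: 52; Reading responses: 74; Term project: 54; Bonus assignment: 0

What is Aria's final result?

Pass

Reading responses (74) > Case studies (53), so Case studies counts as 74.
Weighted total:
  Case studies 74 × 0.19 = 14.06
  Essays 87 × 0.12 = 10.44
  Presentations 52 × 0.15 = 7.8
  Reading responses 74 × 0.11 = 8.14
  Term project 54 × 0.43 = 23.22
Sum = 63.66
Bonus assignment: 63.66 + 0 = 63.66
63.66 is ≥ 52 and < 68.5 → Pass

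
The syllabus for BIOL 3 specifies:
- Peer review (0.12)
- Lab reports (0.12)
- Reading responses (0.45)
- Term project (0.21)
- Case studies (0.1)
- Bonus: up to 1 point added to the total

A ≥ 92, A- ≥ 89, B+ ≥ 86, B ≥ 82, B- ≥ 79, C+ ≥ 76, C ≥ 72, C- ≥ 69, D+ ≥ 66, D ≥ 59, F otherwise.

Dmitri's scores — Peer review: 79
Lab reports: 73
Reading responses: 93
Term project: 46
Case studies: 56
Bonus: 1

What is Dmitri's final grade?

Weighted total:
  Peer review 79 × 0.12 = 9.48
  Lab reports 73 × 0.12 = 8.76
  Reading responses 93 × 0.45 = 41.85
  Term project 46 × 0.21 = 9.66
  Case studies 56 × 0.1 = 5.6
Sum = 75.35
Bonus: 75.35 + 1 = 76.35
76.35 is ≥ 76 and < 79 → C+

C+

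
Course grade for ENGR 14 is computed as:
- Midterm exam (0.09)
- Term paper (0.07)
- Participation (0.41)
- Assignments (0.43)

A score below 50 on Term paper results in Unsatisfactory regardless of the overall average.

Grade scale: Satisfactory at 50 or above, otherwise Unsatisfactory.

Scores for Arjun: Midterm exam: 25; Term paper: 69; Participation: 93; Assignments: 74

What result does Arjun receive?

Satisfactory

Term paper score 69 ≥ 50: minimum met.
Weighted total:
  Midterm exam 25 × 0.09 = 2.25
  Term paper 69 × 0.07 = 4.83
  Participation 93 × 0.41 = 38.13
  Assignments 74 × 0.43 = 31.82
Sum = 77.03
77.03 ≥ 50 → Satisfactory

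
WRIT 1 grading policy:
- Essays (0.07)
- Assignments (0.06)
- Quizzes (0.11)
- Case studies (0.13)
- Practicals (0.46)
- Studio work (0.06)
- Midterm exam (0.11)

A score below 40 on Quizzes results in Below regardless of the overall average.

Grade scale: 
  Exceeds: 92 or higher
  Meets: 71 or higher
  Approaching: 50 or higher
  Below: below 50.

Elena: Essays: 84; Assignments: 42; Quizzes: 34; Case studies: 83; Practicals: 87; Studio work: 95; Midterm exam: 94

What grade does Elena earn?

Below

Quizzes score 34 < 40: minimum not met.
Weighted total:
  Essays 84 × 0.07 = 5.88
  Assignments 42 × 0.06 = 2.52
  Quizzes 34 × 0.11 = 3.74
  Case studies 83 × 0.13 = 10.79
  Practicals 87 × 0.46 = 40.02
  Studio work 95 × 0.06 = 5.7
  Midterm exam 94 × 0.11 = 10.34
Sum = 78.99
Because the Quizzes minimum was not met, the result is Below.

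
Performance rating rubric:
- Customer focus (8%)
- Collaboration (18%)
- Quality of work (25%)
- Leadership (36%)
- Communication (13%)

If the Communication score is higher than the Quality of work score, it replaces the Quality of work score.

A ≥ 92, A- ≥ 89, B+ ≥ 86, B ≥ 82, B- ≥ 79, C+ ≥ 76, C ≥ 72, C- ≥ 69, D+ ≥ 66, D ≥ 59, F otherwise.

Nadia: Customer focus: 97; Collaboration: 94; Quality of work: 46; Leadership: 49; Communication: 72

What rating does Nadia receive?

C-

Communication (72) > Quality of work (46), so Quality of work counts as 72.
Weighted total:
  Customer focus 97 × 0.08 = 7.76
  Collaboration 94 × 0.18 = 16.92
  Quality of work 72 × 0.25 = 18
  Leadership 49 × 0.36 = 17.64
  Communication 72 × 0.13 = 9.36
Sum = 69.68
69.68 is ≥ 69 and < 72 → C-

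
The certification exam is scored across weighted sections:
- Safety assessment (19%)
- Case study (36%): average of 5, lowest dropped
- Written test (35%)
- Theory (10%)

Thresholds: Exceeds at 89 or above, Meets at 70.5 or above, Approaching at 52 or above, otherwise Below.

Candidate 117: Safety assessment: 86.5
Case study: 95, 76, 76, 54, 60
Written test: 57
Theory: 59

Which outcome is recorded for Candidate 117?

Approaching

Case study: drop 54 → average of remaining 4 = 307/4 = 76.75
Weighted total:
  Safety assessment 86.5 × 0.19 = 16.435
  Case study 76.75 × 0.36 = 27.63
  Written test 57 × 0.35 = 19.95
  Theory 59 × 0.1 = 5.9
Sum = 69.915
69.915 is ≥ 52 and < 70.5 → Approaching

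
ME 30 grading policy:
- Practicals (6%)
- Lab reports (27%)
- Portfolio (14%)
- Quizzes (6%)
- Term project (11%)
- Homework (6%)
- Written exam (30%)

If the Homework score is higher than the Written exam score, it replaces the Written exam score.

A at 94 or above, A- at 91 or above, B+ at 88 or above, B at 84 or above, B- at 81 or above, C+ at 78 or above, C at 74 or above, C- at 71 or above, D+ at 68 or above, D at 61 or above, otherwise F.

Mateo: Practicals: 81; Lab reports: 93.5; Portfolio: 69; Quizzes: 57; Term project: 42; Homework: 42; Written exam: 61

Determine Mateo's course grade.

D+

Homework (42) ≤ Written exam (61), so Written exam stays at 61.
Weighted total:
  Practicals 81 × 0.06 = 4.86
  Lab reports 93.5 × 0.27 = 25.245
  Portfolio 69 × 0.14 = 9.66
  Quizzes 57 × 0.06 = 3.42
  Term project 42 × 0.11 = 4.62
  Homework 42 × 0.06 = 2.52
  Written exam 61 × 0.3 = 18.3
Sum = 68.625
68.625 is ≥ 68 and < 71 → D+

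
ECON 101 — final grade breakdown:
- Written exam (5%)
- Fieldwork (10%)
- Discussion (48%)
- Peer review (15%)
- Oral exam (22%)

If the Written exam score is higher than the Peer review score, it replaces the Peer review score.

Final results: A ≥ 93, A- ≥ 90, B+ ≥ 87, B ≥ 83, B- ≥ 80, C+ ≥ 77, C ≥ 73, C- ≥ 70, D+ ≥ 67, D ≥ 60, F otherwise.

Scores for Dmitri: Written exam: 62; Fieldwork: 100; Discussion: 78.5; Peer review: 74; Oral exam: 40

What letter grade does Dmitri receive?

Written exam (62) ≤ Peer review (74), so Peer review stays at 74.
Weighted total:
  Written exam 62 × 0.05 = 3.1
  Fieldwork 100 × 0.1 = 10
  Discussion 78.5 × 0.48 = 37.68
  Peer review 74 × 0.15 = 11.1
  Oral exam 40 × 0.22 = 8.8
Sum = 70.68
70.68 is ≥ 70 and < 73 → C-

C-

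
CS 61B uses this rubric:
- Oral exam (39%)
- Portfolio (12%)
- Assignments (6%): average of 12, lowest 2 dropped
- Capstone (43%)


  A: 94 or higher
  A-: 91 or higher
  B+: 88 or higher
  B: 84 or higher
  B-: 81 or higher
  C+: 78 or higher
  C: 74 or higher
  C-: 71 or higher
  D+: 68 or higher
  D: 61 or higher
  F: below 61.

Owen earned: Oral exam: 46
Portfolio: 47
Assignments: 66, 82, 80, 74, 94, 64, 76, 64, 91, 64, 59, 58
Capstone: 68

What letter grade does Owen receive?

F

Assignments: drop 58, 59 → average of remaining 10 = 755/10 = 75.5
Weighted total:
  Oral exam 46 × 0.39 = 17.94
  Portfolio 47 × 0.12 = 5.64
  Assignments 75.5 × 0.06 = 4.53
  Capstone 68 × 0.43 = 29.24
Sum = 57.35
57.35 < 61 → F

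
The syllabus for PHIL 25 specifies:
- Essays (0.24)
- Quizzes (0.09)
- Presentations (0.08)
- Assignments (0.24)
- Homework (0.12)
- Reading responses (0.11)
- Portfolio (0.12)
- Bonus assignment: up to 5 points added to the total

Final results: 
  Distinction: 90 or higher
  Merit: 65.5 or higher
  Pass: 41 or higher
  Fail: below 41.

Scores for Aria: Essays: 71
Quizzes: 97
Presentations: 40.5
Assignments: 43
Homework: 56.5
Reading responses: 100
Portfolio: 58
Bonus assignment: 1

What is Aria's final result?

Pass

Weighted total:
  Essays 71 × 0.24 = 17.04
  Quizzes 97 × 0.09 = 8.73
  Presentations 40.5 × 0.08 = 3.24
  Assignments 43 × 0.24 = 10.32
  Homework 56.5 × 0.12 = 6.78
  Reading responses 100 × 0.11 = 11
  Portfolio 58 × 0.12 = 6.96
Sum = 64.07
Bonus assignment: 64.07 + 1 = 65.07
65.07 is ≥ 41 and < 65.5 → Pass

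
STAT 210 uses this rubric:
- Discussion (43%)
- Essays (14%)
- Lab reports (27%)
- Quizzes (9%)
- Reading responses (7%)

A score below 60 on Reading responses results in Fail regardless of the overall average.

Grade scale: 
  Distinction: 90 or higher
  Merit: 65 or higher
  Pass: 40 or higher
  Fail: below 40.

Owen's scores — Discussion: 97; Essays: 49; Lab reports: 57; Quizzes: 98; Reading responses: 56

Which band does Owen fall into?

Fail

Reading responses score 56 < 60: minimum not met.
Weighted total:
  Discussion 97 × 0.43 = 41.71
  Essays 49 × 0.14 = 6.86
  Lab reports 57 × 0.27 = 15.39
  Quizzes 98 × 0.09 = 8.82
  Reading responses 56 × 0.07 = 3.92
Sum = 76.7
Because the Reading responses minimum was not met, the result is Fail.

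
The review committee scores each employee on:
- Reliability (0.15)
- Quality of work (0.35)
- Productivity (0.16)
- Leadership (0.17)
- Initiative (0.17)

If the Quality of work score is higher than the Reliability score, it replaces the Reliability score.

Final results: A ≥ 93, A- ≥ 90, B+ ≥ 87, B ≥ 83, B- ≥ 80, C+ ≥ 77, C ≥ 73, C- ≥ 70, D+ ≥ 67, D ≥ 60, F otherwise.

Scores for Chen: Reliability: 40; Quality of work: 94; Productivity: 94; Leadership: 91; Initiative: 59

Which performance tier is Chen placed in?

B+

Quality of work (94) > Reliability (40), so Reliability counts as 94.
Weighted total:
  Reliability 94 × 0.15 = 14.1
  Quality of work 94 × 0.35 = 32.9
  Productivity 94 × 0.16 = 15.04
  Leadership 91 × 0.17 = 15.47
  Initiative 59 × 0.17 = 10.03
Sum = 87.54
87.54 is ≥ 87 and < 90 → B+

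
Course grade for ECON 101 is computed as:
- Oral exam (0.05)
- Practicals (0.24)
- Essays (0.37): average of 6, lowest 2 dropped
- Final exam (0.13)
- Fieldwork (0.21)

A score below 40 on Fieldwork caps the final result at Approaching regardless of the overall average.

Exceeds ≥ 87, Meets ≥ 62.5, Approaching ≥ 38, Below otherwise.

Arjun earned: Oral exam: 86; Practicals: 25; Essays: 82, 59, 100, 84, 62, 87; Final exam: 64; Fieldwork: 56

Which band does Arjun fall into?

Meets

Essays: drop 59, 62 → average of remaining 4 = 353/4 = 88.25
Fieldwork score 56 ≥ 40: minimum met.
Weighted total:
  Oral exam 86 × 0.05 = 4.3
  Practicals 25 × 0.24 = 6
  Essays 88.25 × 0.37 = 32.6525
  Final exam 64 × 0.13 = 8.32
  Fieldwork 56 × 0.21 = 11.76
Sum = 63.0325
63.0325 is ≥ 62.5 and < 87 → Meets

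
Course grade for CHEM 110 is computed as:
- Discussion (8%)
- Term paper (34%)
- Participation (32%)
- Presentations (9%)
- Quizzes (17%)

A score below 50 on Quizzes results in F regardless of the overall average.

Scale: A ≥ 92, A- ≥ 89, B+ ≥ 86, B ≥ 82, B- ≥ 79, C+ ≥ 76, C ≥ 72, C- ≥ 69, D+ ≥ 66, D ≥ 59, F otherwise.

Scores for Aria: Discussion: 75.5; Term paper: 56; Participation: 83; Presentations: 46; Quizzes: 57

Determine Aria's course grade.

D

Quizzes score 57 ≥ 50: minimum met.
Weighted total:
  Discussion 75.5 × 0.08 = 6.04
  Term paper 56 × 0.34 = 19.04
  Participation 83 × 0.32 = 26.56
  Presentations 46 × 0.09 = 4.14
  Quizzes 57 × 0.17 = 9.69
Sum = 65.47
65.47 is ≥ 59 and < 66 → D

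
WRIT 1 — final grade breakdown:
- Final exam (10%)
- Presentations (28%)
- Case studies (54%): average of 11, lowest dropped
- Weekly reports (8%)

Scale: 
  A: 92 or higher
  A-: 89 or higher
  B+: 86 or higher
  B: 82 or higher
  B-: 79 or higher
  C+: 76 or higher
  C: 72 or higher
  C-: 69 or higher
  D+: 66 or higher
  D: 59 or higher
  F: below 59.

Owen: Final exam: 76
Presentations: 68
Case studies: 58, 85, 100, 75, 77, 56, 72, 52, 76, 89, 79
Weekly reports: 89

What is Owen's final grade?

Case studies: drop 52 → average of remaining 10 = 767/10 = 76.7
Weighted total:
  Final exam 76 × 0.1 = 7.6
  Presentations 68 × 0.28 = 19.04
  Case studies 76.7 × 0.54 = 41.418
  Weekly reports 89 × 0.08 = 7.12
Sum = 75.178
75.178 is ≥ 72 and < 76 → C

C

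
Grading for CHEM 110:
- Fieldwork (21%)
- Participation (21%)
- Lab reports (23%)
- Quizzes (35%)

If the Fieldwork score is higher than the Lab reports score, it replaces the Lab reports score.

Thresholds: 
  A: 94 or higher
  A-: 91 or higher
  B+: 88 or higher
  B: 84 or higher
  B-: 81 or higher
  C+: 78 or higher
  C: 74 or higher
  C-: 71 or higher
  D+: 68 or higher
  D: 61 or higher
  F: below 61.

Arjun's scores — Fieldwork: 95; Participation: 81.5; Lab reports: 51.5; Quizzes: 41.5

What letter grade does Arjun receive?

C-

Fieldwork (95) > Lab reports (51.5), so Lab reports counts as 95.
Weighted total:
  Fieldwork 95 × 0.21 = 19.95
  Participation 81.5 × 0.21 = 17.115
  Lab reports 95 × 0.23 = 21.85
  Quizzes 41.5 × 0.35 = 14.525
Sum = 73.44
73.44 is ≥ 71 and < 74 → C-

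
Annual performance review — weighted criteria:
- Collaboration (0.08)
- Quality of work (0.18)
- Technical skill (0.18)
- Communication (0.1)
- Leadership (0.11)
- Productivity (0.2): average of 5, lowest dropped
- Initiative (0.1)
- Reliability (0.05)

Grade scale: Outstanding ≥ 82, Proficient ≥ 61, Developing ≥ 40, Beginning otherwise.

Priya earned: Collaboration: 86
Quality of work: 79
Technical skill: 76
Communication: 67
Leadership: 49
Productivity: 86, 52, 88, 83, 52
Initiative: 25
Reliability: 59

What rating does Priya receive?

Proficient

Productivity: drop 52 → average of remaining 4 = 309/4 = 77.25
Weighted total:
  Collaboration 86 × 0.08 = 6.88
  Quality of work 79 × 0.18 = 14.22
  Technical skill 76 × 0.18 = 13.68
  Communication 67 × 0.1 = 6.7
  Leadership 49 × 0.11 = 5.39
  Productivity 77.25 × 0.2 = 15.45
  Initiative 25 × 0.1 = 2.5
  Reliability 59 × 0.05 = 2.95
Sum = 67.77
67.77 is ≥ 61 and < 82 → Proficient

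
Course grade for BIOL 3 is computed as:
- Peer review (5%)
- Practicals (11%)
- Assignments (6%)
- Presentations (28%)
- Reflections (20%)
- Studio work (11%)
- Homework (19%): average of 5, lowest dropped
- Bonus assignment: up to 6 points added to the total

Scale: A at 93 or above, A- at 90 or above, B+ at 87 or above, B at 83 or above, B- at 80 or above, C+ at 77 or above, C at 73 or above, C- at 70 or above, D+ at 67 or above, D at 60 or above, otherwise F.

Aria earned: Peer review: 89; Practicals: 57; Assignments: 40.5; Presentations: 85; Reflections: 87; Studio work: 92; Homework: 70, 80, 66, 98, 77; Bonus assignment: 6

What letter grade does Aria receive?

B

Homework: drop 66 → average of remaining 4 = 325/4 = 81.25
Weighted total:
  Peer review 89 × 0.05 = 4.45
  Practicals 57 × 0.11 = 6.27
  Assignments 40.5 × 0.06 = 2.43
  Presentations 85 × 0.28 = 23.8
  Reflections 87 × 0.2 = 17.4
  Studio work 92 × 0.11 = 10.12
  Homework 81.25 × 0.19 = 15.4375
Sum = 79.9075
Bonus assignment: 79.9075 + 6 = 85.9075
85.9075 is ≥ 83 and < 87 → B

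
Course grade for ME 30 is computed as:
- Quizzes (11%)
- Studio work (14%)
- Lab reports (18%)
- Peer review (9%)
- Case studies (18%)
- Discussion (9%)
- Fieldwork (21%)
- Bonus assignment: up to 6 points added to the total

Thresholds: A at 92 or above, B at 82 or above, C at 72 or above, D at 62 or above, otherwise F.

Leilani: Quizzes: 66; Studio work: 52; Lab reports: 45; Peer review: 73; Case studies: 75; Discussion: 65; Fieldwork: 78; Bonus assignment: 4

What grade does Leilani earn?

Weighted total:
  Quizzes 66 × 0.11 = 7.26
  Studio work 52 × 0.14 = 7.28
  Lab reports 45 × 0.18 = 8.1
  Peer review 73 × 0.09 = 6.57
  Case studies 75 × 0.18 = 13.5
  Discussion 65 × 0.09 = 5.85
  Fieldwork 78 × 0.21 = 16.38
Sum = 64.94
Bonus assignment: 64.94 + 4 = 68.94
68.94 is ≥ 62 and < 72 → D

D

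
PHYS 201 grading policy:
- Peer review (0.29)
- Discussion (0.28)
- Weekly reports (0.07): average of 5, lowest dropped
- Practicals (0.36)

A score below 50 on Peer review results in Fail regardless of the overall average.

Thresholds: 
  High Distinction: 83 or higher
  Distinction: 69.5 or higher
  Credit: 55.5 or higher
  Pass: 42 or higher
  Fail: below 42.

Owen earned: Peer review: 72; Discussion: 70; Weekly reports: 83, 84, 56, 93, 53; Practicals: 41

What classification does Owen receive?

Weekly reports: drop 53 → average of remaining 4 = 316/4 = 79
Peer review score 72 ≥ 50: minimum met.
Weighted total:
  Peer review 72 × 0.29 = 20.88
  Discussion 70 × 0.28 = 19.6
  Weekly reports 79 × 0.07 = 5.53
  Practicals 41 × 0.36 = 14.76
Sum = 60.77
60.77 is ≥ 55.5 and < 69.5 → Credit

Credit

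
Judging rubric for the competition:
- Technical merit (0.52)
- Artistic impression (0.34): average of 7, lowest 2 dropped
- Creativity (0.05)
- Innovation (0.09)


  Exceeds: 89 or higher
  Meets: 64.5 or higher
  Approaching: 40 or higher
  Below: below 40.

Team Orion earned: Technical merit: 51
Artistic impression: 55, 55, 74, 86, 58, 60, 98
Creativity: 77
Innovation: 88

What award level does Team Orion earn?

Approaching

Artistic impression: drop 55, 55 → average of remaining 5 = 376/5 = 75.2
Weighted total:
  Technical merit 51 × 0.52 = 26.52
  Artistic impression 75.2 × 0.34 = 25.568
  Creativity 77 × 0.05 = 3.85
  Innovation 88 × 0.09 = 7.92
Sum = 63.858
63.858 is ≥ 40 and < 64.5 → Approaching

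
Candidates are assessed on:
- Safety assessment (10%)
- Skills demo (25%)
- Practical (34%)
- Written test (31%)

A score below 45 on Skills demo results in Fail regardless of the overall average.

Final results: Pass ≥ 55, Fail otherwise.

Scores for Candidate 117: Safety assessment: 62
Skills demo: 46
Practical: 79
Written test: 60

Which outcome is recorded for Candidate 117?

Pass

Skills demo score 46 ≥ 45: minimum met.
Weighted total:
  Safety assessment 62 × 0.1 = 6.2
  Skills demo 46 × 0.25 = 11.5
  Practical 79 × 0.34 = 26.86
  Written test 60 × 0.31 = 18.6
Sum = 63.16
63.16 ≥ 55 → Pass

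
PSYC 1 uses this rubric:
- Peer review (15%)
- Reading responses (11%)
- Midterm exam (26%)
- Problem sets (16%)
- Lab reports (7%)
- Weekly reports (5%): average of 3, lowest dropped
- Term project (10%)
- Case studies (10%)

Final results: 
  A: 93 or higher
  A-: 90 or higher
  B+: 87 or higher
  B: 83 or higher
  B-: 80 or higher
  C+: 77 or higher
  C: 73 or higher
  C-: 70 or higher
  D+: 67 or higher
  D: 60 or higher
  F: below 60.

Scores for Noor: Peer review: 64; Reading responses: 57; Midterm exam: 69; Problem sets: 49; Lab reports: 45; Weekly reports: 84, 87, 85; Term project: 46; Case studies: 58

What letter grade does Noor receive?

F

Weekly reports: drop 84 → average of remaining 2 = 172/2 = 86
Weighted total:
  Peer review 64 × 0.15 = 9.6
  Reading responses 57 × 0.11 = 6.27
  Midterm exam 69 × 0.26 = 17.94
  Problem sets 49 × 0.16 = 7.84
  Lab reports 45 × 0.07 = 3.15
  Weekly reports 86 × 0.05 = 4.3
  Term project 46 × 0.1 = 4.6
  Case studies 58 × 0.1 = 5.8
Sum = 59.5
59.5 < 60 → F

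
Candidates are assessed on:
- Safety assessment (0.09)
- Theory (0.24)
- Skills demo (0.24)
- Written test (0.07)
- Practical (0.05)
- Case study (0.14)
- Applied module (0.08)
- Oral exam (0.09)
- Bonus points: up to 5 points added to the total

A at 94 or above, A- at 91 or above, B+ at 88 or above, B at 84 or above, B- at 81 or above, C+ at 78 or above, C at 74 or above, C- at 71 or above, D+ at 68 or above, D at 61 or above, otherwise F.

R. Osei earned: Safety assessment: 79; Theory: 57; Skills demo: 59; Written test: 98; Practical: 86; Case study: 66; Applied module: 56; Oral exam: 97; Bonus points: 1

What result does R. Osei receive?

D+

Weighted total:
  Safety assessment 79 × 0.09 = 7.11
  Theory 57 × 0.24 = 13.68
  Skills demo 59 × 0.24 = 14.16
  Written test 98 × 0.07 = 6.86
  Practical 86 × 0.05 = 4.3
  Case study 66 × 0.14 = 9.24
  Applied module 56 × 0.08 = 4.48
  Oral exam 97 × 0.09 = 8.73
Sum = 68.56
Bonus points: 68.56 + 1 = 69.56
69.56 is ≥ 68 and < 71 → D+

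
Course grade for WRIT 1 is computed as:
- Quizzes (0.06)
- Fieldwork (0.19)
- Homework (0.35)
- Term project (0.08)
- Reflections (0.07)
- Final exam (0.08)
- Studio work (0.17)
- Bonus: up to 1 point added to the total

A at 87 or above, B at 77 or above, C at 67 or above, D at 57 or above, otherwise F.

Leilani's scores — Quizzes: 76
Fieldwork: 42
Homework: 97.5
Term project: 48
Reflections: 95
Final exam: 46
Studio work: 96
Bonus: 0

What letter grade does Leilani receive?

Weighted total:
  Quizzes 76 × 0.06 = 4.56
  Fieldwork 42 × 0.19 = 7.98
  Homework 97.5 × 0.35 = 34.125
  Term project 48 × 0.08 = 3.84
  Reflections 95 × 0.07 = 6.65
  Final exam 46 × 0.08 = 3.68
  Studio work 96 × 0.17 = 16.32
Sum = 77.155
Bonus: 77.155 + 0 = 77.155
77.155 is ≥ 77 and < 87 → B

B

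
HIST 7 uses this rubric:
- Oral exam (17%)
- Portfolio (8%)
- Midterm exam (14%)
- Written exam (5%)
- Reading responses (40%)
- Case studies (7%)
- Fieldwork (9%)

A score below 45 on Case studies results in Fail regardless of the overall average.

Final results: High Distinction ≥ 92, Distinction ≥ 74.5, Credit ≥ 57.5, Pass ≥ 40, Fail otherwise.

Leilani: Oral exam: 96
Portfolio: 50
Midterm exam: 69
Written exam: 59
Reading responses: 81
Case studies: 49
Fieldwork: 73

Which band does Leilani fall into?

Case studies score 49 ≥ 45: minimum met.
Weighted total:
  Oral exam 96 × 0.17 = 16.32
  Portfolio 50 × 0.08 = 4
  Midterm exam 69 × 0.14 = 9.66
  Written exam 59 × 0.05 = 2.95
  Reading responses 81 × 0.4 = 32.4
  Case studies 49 × 0.07 = 3.43
  Fieldwork 73 × 0.09 = 6.57
Sum = 75.33
75.33 is ≥ 74.5 and < 92 → Distinction

Distinction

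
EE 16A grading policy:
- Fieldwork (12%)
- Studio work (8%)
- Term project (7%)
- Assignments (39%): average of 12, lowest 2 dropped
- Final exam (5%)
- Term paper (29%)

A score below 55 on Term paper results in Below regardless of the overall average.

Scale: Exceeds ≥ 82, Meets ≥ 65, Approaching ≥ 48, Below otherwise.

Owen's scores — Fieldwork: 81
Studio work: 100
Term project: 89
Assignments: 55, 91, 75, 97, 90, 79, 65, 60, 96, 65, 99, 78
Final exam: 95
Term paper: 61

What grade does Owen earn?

Meets

Assignments: drop 55, 60 → average of remaining 10 = 835/10 = 83.5
Term paper score 61 ≥ 55: minimum met.
Weighted total:
  Fieldwork 81 × 0.12 = 9.72
  Studio work 100 × 0.08 = 8
  Term project 89 × 0.07 = 6.23
  Assignments 83.5 × 0.39 = 32.565
  Final exam 95 × 0.05 = 4.75
  Term paper 61 × 0.29 = 17.69
Sum = 78.955
78.955 is ≥ 65 and < 82 → Meets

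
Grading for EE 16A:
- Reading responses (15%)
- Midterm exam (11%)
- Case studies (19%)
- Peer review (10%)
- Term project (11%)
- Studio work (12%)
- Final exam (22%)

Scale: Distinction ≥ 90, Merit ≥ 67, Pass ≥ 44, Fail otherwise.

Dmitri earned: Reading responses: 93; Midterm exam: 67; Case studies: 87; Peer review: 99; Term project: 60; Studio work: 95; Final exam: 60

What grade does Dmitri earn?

Merit

Weighted total:
  Reading responses 93 × 0.15 = 13.95
  Midterm exam 67 × 0.11 = 7.37
  Case studies 87 × 0.19 = 16.53
  Peer review 99 × 0.1 = 9.9
  Term project 60 × 0.11 = 6.6
  Studio work 95 × 0.12 = 11.4
  Final exam 60 × 0.22 = 13.2
Sum = 78.95
78.95 is ≥ 67 and < 90 → Merit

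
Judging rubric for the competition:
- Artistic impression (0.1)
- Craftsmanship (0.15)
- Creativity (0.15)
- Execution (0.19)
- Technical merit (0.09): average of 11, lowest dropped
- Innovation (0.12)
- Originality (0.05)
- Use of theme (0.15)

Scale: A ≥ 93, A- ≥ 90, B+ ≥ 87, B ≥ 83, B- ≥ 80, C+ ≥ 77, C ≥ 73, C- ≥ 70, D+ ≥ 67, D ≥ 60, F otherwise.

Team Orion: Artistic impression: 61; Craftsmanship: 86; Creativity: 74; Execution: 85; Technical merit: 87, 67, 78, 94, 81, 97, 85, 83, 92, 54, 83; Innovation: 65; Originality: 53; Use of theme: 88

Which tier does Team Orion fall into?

Technical merit: drop 54 → average of remaining 10 = 847/10 = 84.7
Weighted total:
  Artistic impression 61 × 0.1 = 6.1
  Craftsmanship 86 × 0.15 = 12.9
  Creativity 74 × 0.15 = 11.1
  Execution 85 × 0.19 = 16.15
  Technical merit 84.7 × 0.09 = 7.623
  Innovation 65 × 0.12 = 7.8
  Originality 53 × 0.05 = 2.65
  Use of theme 88 × 0.15 = 13.2
Sum = 77.523
77.523 is ≥ 77 and < 80 → C+

C+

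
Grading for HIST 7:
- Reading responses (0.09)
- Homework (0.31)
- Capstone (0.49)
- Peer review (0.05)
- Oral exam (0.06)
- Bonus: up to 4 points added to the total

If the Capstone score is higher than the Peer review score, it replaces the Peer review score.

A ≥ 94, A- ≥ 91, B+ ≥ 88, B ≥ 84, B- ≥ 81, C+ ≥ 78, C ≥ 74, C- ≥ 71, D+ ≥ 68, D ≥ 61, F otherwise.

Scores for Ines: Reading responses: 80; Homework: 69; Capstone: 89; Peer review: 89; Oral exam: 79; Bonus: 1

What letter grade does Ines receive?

Capstone (89) ≤ Peer review (89), so Peer review stays at 89.
Weighted total:
  Reading responses 80 × 0.09 = 7.2
  Homework 69 × 0.31 = 21.39
  Capstone 89 × 0.49 = 43.61
  Peer review 89 × 0.05 = 4.45
  Oral exam 79 × 0.06 = 4.74
Sum = 81.39
Bonus: 81.39 + 1 = 82.39
82.39 is ≥ 81 and < 84 → B-

B-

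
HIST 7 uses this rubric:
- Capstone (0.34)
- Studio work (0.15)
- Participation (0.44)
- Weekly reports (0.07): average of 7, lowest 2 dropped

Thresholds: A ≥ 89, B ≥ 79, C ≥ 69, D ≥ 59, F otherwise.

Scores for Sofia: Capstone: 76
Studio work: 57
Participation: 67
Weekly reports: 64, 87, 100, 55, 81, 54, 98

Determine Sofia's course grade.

C

Weekly reports: drop 54, 55 → average of remaining 5 = 430/5 = 86
Weighted total:
  Capstone 76 × 0.34 = 25.84
  Studio work 57 × 0.15 = 8.55
  Participation 67 × 0.44 = 29.48
  Weekly reports 86 × 0.07 = 6.02
Sum = 69.89
69.89 is ≥ 69 and < 79 → C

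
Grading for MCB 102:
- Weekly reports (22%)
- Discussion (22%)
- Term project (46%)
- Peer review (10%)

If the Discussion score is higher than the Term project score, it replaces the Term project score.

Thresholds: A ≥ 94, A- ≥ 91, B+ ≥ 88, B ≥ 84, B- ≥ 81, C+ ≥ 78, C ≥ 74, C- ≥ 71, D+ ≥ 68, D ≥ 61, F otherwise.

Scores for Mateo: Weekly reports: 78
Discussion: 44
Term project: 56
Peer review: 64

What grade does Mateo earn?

F

Discussion (44) ≤ Term project (56), so Term project stays at 56.
Weighted total:
  Weekly reports 78 × 0.22 = 17.16
  Discussion 44 × 0.22 = 9.68
  Term project 56 × 0.46 = 25.76
  Peer review 64 × 0.1 = 6.4
Sum = 59
59 < 61 → F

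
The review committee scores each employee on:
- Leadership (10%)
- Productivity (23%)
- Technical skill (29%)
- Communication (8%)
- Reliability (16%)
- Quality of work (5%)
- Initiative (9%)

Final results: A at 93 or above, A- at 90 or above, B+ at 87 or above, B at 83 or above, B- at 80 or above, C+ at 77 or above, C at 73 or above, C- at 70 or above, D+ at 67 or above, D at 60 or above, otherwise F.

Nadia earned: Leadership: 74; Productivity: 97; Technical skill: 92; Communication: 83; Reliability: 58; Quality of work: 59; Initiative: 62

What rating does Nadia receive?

B-

Weighted total:
  Leadership 74 × 0.1 = 7.4
  Productivity 97 × 0.23 = 22.31
  Technical skill 92 × 0.29 = 26.68
  Communication 83 × 0.08 = 6.64
  Reliability 58 × 0.16 = 9.28
  Quality of work 59 × 0.05 = 2.95
  Initiative 62 × 0.09 = 5.58
Sum = 80.84
80.84 is ≥ 80 and < 83 → B-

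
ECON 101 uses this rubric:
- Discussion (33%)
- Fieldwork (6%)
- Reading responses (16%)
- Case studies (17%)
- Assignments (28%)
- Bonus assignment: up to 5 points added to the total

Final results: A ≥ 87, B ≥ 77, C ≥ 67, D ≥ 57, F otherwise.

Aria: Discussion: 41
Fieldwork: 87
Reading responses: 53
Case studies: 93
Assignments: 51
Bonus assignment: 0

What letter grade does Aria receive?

D

Weighted total:
  Discussion 41 × 0.33 = 13.53
  Fieldwork 87 × 0.06 = 5.22
  Reading responses 53 × 0.16 = 8.48
  Case studies 93 × 0.17 = 15.81
  Assignments 51 × 0.28 = 14.28
Sum = 57.32
Bonus assignment: 57.32 + 0 = 57.32
57.32 is ≥ 57 and < 67 → D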